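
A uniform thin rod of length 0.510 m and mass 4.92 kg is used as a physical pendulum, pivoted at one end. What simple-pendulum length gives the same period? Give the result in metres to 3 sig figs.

The equivalent simple-pendulum length is L_eq = I/(md), where I is about the pivot and d = 0.2550 m.
I_cm = (1/12)mL² = 0.1066 kg·m², so I = I_cm + md² = 0.1066 + 0.3199 = 0.4266 kg·m².
L_eq = 0.4266/(4.92 × 0.2550) = 0.340 m.

0.340 m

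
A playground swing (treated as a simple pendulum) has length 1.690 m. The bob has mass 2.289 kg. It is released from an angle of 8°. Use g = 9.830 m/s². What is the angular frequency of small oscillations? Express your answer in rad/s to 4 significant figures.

2.412 rad/s

ω = √(g/L) = √(9.830/1.690) = 2.412 rad/s.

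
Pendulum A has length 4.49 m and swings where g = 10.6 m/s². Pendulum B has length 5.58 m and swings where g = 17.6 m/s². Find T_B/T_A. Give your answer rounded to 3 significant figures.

T = 2π√(L/g), so T_B/T_A = √((L_B/g_B)/(L_A/g_A)) = √((5.58/17.6)/(4.49/10.6)) = 0.865.

0.865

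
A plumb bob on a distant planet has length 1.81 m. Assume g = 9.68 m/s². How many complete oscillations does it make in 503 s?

T = 2π√(L/g) = 2π√(1.81/9.68) = 2.717 s.
Number of complete oscillations = ⌊503/2.717⌋ = ⌊185.1⌋ = 185.

185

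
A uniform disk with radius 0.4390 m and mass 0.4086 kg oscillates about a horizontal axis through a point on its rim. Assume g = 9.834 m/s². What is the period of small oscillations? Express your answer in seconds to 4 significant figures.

I_cm = ½mr² = 0.039373 kg·m². The pivot is at distance d = 0.4390 m from the centre of mass.
By the parallel-axis theorem, I = I_cm + md² = 0.039373 + 0.078746 = 0.11812 kg·m².
T = 2π√(I/(mgd)) = 2π√(0.11812/(0.4086 × 9.834 × 0.4390)) = 1.626 s.

1.626 s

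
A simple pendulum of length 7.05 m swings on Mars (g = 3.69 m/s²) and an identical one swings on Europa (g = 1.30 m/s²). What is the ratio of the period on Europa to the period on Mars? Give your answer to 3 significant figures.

T ∝ 1/√g, so T₂/T₁ = √(g₁/g₂) = √(3.69/1.30) = 1.68.

1.68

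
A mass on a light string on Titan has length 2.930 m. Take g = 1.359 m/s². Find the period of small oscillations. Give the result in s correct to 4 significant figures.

T = 2π√(L/g) = 2π√(2.930/1.359) = 2π × 1.4683 = 9.226 s.

9.226 s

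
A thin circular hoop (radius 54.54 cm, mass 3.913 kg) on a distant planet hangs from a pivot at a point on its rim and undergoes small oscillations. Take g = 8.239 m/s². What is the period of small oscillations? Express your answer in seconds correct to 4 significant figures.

I_cm = mr² = 1.1640 kg·m². The pivot is at distance d = 0.5454 m from the centre of mass.
By the parallel-axis theorem, I = I_cm + md² = 1.1640 + 1.1640 = 2.3279 kg·m².
T = 2π√(I/(mgd)) = 2π√(2.3279/(3.913 × 8.239 × 0.5454)) = 2.286 s.

2.286 s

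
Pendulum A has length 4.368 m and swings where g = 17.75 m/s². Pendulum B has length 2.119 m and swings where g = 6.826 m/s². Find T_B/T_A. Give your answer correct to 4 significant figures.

1.123

T = 2π√(L/g), so T_B/T_A = √((L_B/g_B)/(L_A/g_A)) = √((2.119/6.826)/(4.368/17.75)) = 1.123.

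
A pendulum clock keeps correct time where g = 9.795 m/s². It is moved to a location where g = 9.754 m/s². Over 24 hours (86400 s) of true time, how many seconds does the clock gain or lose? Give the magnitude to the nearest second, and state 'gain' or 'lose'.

lose 181 s

The clock's period scales as T ∝ 1/√g, so T'/T = √(9.795/9.754) = 1.00210.
In 86400 s of true time the clock registers 86400/1.00210 = 86219.0 s, so it loses 181 s.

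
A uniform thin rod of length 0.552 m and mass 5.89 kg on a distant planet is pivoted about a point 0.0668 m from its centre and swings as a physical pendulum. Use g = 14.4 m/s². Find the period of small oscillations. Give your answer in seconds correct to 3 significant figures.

1.11 s

For a physical pendulum T = 2π√(I/(mgd)), with d = 0.06680 m from pivot to centre of mass.
I_cm = mL²/12 = 5.89 × 0.552²/12 = 0.1496 kg·m²; I = I_cm + md² = 0.1496 + 5.89 × 0.06680² = 0.1758 kg·m².
T = 2π√(0.1758/(5.89 × 14.4 × 0.06680)) = 1.11 s.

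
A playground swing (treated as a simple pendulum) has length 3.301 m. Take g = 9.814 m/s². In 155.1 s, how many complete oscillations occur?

42

T = 2π√(L/g) = 2π√(3.301/9.814) = 3.6440 s.
Number of complete oscillations = ⌊155.1/3.6440⌋ = ⌊42.563⌋ = 42.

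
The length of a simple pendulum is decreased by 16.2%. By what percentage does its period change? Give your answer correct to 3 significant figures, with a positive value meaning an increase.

-8.46%

T ∝ √L, so T'/T = √(0.8380) = 0.9154.
Percentage change in T = (0.9154 − 1) × 100% = -8.46%.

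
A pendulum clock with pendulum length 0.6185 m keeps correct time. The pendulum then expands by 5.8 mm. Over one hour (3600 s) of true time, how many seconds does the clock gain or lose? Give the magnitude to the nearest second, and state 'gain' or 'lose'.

T ∝ √L, so T'/T = √(0.62430/0.6185) = 1.00468.
In 3600 s of true time the clock registers 3600/1.00468 = 3583.2 s, so it loses 17 s.

lose 17 s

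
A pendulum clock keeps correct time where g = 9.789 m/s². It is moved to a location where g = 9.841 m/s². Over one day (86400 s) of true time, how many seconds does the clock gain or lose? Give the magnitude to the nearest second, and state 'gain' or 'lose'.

The clock's period scales as T ∝ 1/√g, so T'/T = √(9.789/9.841) = 0.997354.
In 86400 s of true time the clock registers 86400/0.997354 = 86629.2 s, so it gains 229 s.

gain 229 s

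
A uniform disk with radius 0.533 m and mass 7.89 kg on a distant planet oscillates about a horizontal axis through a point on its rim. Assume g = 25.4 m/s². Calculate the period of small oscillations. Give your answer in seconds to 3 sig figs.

1.11 s

I_cm = ½mr² = 1.121 kg·m². The pivot is at distance d = 0.533 m from the centre of mass.
By the parallel-axis theorem, I = I_cm + md² = 1.121 + 2.241 = 3.362 kg·m².
T = 2π√(I/(mgd)) = 2π√(3.362/(7.89 × 25.4 × 0.533)) = 1.11 s.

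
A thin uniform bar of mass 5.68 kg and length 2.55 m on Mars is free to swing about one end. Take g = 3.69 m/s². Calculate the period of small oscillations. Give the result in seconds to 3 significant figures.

4.26 s

For a physical pendulum T = 2π√(I/(mgd)), with d = 1.275 m from pivot to centre of mass.
I_cm = mL²/12 = 5.68 × 2.55²/12 = 3.078 kg·m²; I = I_cm + md² = 3.078 + 5.68 × 1.275² = 12.31 kg·m².
T = 2π√(12.31/(5.68 × 3.69 × 1.275)) = 4.26 s.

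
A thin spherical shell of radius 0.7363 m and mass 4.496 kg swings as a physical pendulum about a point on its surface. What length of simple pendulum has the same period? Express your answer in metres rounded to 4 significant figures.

The equivalent simple-pendulum length is L_eq = I/(md), where I is about the pivot and d = 0.73630 m.
I_cm = (2/3)mR² = 1.6250 kg·m², so I = I_cm + md² = 1.6250 + 2.4375 = 4.0624 kg·m².
L_eq = 4.0624/(4.496 × 0.73630) = 1.227 m.

1.227 m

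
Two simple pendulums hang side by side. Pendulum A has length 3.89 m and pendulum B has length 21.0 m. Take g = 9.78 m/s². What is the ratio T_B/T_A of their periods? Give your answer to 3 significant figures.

T ∝ √L, so T_B/T_A = √(L_B/L_A) = √(21.0/3.89) = 2.32.

2.32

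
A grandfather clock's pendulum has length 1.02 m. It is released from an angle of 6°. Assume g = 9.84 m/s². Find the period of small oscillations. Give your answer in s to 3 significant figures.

T = 2π√(L/g) = 2π√(1.02/9.84) = 2π × 0.3220 = 2.02 s.

2.02 s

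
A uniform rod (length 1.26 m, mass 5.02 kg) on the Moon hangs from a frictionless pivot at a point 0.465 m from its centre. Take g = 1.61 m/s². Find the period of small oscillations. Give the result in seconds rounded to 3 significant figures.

For a physical pendulum T = 2π√(I/(mgd)), with d = 0.4650 m from pivot to centre of mass.
I_cm = mL²/12 = 5.02 × 1.26²/12 = 0.6641 kg·m²; I = I_cm + md² = 0.6641 + 5.02 × 0.4650² = 1.750 kg·m².
T = 2π√(1.750/(5.02 × 1.61 × 0.4650)) = 4.29 s.

4.29 s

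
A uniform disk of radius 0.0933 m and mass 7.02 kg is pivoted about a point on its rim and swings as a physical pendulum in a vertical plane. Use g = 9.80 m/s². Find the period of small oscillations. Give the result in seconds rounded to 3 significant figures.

I_cm = ½mr² = 0.03055 kg·m². The pivot is at distance d = 0.0933 m from the centre of mass.
By the parallel-axis theorem, I = I_cm + md² = 0.03055 + 0.06111 = 0.09166 kg·m².
T = 2π√(I/(mgd)) = 2π√(0.09166/(7.02 × 9.80 × 0.0933)) = 0.751 s.

0.751 s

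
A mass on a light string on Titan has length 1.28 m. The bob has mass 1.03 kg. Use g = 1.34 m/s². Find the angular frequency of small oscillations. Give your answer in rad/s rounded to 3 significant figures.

ω = √(g/L) = √(1.34/1.28) = 1.02 rad/s.

1.02 rad/s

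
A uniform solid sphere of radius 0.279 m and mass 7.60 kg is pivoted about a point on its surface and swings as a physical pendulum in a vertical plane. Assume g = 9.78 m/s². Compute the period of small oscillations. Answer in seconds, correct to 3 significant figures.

1.26 s

I_cm = (2/5)mr² = 0.2366 kg·m². The pivot is at distance d = 0.279 m from the centre of mass.
By the parallel-axis theorem, I = I_cm + md² = 0.2366 + 0.5916 = 0.8282 kg·m².
T = 2π√(I/(mgd)) = 2π√(0.8282/(7.60 × 9.78 × 0.279)) = 1.26 s.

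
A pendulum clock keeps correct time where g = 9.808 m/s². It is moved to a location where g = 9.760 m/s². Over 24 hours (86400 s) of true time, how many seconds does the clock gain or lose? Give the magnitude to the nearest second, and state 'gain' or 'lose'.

lose 212 s

The clock's period scales as T ∝ 1/√g, so T'/T = √(9.808/9.760) = 1.00246.
In 86400 s of true time the clock registers 86400/1.00246 = 86188.3 s, so it loses 212 s.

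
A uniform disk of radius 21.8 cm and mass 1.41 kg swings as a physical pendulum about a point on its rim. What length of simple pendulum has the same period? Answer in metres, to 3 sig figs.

0.327 m

The equivalent simple-pendulum length is L_eq = I/(md), where I is about the pivot and d = 0.2180 m.
I_cm = ½mR² = 0.03350 kg·m², so I = I_cm + md² = 0.03350 + 0.06701 = 0.1005 kg·m².
L_eq = 0.1005/(1.41 × 0.2180) = 0.327 m.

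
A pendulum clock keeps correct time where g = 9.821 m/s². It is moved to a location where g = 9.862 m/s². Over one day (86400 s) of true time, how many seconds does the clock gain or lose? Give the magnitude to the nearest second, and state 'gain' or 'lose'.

gain 180 s

The clock's period scales as T ∝ 1/√g, so T'/T = √(9.821/9.862) = 0.997919.
In 86400 s of true time the clock registers 86400/0.997919 = 86580.2 s, so it gains 180 s.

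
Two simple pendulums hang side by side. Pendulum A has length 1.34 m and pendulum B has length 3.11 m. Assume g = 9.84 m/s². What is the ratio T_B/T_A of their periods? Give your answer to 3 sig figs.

T ∝ √L, so T_B/T_A = √(L_B/L_A) = √(3.11/1.34) = 1.52.

1.52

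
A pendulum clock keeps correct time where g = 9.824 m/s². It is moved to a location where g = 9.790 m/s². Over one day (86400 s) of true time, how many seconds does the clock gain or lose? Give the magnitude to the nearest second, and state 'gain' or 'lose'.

The clock's period scales as T ∝ 1/√g, so T'/T = √(9.824/9.790) = 1.00173.
In 86400 s of true time the clock registers 86400/1.00173 = 86250.4 s, so it loses 150 s.

lose 150 s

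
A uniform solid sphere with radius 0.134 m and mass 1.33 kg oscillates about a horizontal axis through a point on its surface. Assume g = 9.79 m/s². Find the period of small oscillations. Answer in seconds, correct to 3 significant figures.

I_cm = (2/5)mr² = 0.009553 kg·m². The pivot is at distance d = 0.134 m from the centre of mass.
By the parallel-axis theorem, I = I_cm + md² = 0.009553 + 0.02388 = 0.03343 kg·m².
T = 2π√(I/(mgd)) = 2π√(0.03343/(1.33 × 9.79 × 0.134)) = 0.870 s.

0.870 s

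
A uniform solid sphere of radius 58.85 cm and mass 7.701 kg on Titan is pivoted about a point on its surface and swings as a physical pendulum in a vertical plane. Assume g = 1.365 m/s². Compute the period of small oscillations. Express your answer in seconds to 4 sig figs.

4.881 s

I_cm = (2/5)mr² = 1.0668 kg·m². The pivot is at distance d = 0.5885 m from the centre of mass.
By the parallel-axis theorem, I = I_cm + md² = 1.0668 + 2.6671 = 3.7339 kg·m².
T = 2π√(I/(mgd)) = 2π√(3.7339/(7.701 × 1.365 × 0.5885)) = 4.881 s.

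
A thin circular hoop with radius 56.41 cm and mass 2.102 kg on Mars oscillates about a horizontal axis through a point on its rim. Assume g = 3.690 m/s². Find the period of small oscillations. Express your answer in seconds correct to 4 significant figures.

I_cm = mr² = 0.66887 kg·m². The pivot is at distance d = 0.5641 m from the centre of mass.
By the parallel-axis theorem, I = I_cm + md² = 0.66887 + 0.66887 = 1.3377 kg·m².
T = 2π√(I/(mgd)) = 2π√(1.3377/(2.102 × 3.690 × 0.5641)) = 3.474 s.

3.474 s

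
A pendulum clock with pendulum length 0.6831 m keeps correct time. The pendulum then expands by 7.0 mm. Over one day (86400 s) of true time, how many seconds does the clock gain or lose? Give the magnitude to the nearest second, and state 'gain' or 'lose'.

lose 439 s

T ∝ √L, so T'/T = √(0.69010/0.6831) = 1.00511.
In 86400 s of true time the clock registers 86400/1.00511 = 85960.7 s, so it loses 439 s.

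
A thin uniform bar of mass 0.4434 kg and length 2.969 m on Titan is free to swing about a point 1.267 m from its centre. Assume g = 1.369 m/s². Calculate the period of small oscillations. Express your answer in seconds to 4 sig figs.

7.298 s

For a physical pendulum T = 2π√(I/(mgd)), with d = 1.2670 m from pivot to centre of mass.
I_cm = mL²/12 = 0.4434 × 2.969²/12 = 0.32571 kg·m²; I = I_cm + md² = 0.32571 + 0.4434 × 1.2670² = 1.0375 kg·m².
T = 2π√(1.0375/(0.4434 × 1.369 × 1.2670)) = 7.298 s.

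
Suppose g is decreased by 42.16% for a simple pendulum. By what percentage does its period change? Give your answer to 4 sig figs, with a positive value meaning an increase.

31.49%

T ∝ 1/√g, so T'/T = 1/√(0.57840) = 1.3149.
Percentage change in T = (1.3149 − 1) × 100% = 31.49%.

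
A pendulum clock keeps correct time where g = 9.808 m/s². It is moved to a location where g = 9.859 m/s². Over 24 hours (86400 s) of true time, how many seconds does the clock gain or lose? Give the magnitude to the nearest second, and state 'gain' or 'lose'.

gain 224 s

The clock's period scales as T ∝ 1/√g, so T'/T = √(9.808/9.859) = 0.997410.
In 86400 s of true time the clock registers 86400/0.997410 = 86624.3 s, so it gains 224 s.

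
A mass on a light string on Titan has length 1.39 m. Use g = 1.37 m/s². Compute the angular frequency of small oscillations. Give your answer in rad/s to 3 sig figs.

ω = √(g/L) = √(1.37/1.39) = 0.993 rad/s.

0.993 rad/s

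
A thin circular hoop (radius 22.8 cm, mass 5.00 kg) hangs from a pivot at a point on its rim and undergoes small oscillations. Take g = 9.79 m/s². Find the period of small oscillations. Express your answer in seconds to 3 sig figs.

1.36 s

I_cm = mr² = 0.2599 kg·m². The pivot is at distance d = 0.228 m from the centre of mass.
By the parallel-axis theorem, I = I_cm + md² = 0.2599 + 0.2599 = 0.5198 kg·m².
T = 2π√(I/(mgd)) = 2π√(0.5198/(5.00 × 9.79 × 0.228)) = 1.36 s.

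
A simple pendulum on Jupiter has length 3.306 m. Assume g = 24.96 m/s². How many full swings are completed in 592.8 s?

T = 2π√(L/g) = 2π√(3.306/24.96) = 2.2867 s.
Number of complete oscillations = ⌊592.8/2.2867⌋ = ⌊259.24⌋ = 259.

259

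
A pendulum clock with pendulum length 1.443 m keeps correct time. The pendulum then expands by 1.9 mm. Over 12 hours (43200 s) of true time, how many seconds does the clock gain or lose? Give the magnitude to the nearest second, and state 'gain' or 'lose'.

lose 28 s

T ∝ √L, so T'/T = √(1.44490/1.443) = 1.00066.
In 43200 s of true time the clock registers 43200/1.00066 = 43171.6 s, so it loses 28 s.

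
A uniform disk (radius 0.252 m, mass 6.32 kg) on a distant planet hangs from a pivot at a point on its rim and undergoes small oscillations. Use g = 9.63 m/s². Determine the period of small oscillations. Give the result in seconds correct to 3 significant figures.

I_cm = ½mr² = 0.2007 kg·m². The pivot is at distance d = 0.252 m from the centre of mass.
By the parallel-axis theorem, I = I_cm + md² = 0.2007 + 0.4013 = 0.6020 kg·m².
T = 2π√(I/(mgd)) = 2π√(0.6020/(6.32 × 9.63 × 0.252)) = 1.24 s.

1.24 s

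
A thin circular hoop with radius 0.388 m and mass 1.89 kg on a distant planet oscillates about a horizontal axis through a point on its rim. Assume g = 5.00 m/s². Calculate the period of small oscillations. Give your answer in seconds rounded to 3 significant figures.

I_cm = mr² = 0.2845 kg·m². The pivot is at distance d = 0.388 m from the centre of mass.
By the parallel-axis theorem, I = I_cm + md² = 0.2845 + 0.2845 = 0.5691 kg·m².
T = 2π√(I/(mgd)) = 2π√(0.5691/(1.89 × 5.00 × 0.388)) = 2.48 s.

2.48 s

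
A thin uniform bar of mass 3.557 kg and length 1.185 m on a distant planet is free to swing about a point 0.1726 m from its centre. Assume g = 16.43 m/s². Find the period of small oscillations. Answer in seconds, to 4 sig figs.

For a physical pendulum T = 2π√(I/(mgd)), with d = 0.17260 m from pivot to centre of mass.
I_cm = mL²/12 = 3.557 × 1.185²/12 = 0.41624 kg·m²; I = I_cm + md² = 0.41624 + 3.557 × 0.17260² = 0.52220 kg·m².
T = 2π√(0.52220/(3.557 × 16.43 × 0.17260)) = 1.430 s.

1.430 s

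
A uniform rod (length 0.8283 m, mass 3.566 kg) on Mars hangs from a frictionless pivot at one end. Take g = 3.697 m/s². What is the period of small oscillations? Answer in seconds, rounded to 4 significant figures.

2.428 s

For a physical pendulum T = 2π√(I/(mgd)), with d = 0.41415 m from pivot to centre of mass.
I_cm = mL²/12 = 3.566 × 0.8283²/12 = 0.20388 kg·m²; I = I_cm + md² = 0.20388 + 3.566 × 0.41415² = 0.81552 kg·m².
T = 2π√(0.81552/(3.566 × 3.697 × 0.41415)) = 2.428 s.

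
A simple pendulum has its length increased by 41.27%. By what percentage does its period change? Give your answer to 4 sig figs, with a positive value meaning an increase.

T ∝ √L, so T'/T = √(1.4127) = 1.1886.
Percentage change in T = (1.1886 − 1) × 100% = 18.86%.

18.86%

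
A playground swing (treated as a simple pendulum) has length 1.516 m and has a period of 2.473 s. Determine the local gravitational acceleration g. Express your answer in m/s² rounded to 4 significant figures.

9.786 m/s²

From T = 2π√(L/g), g = 4π²L/T² = 4π² × 1.516/2.4730² = 9.786 m/s².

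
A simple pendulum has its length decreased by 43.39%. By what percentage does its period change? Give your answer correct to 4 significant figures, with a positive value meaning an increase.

-24.76%

T ∝ √L, so T'/T = √(0.56610) = 0.75240.
Percentage change in T = (0.75240 − 1) × 100% = -24.76%.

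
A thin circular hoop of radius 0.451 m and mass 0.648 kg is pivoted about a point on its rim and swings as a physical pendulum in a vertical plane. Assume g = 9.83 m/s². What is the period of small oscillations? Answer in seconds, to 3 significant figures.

I_cm = mr² = 0.1318 kg·m². The pivot is at distance d = 0.451 m from the centre of mass.
By the parallel-axis theorem, I = I_cm + md² = 0.1318 + 0.1318 = 0.2636 kg·m².
T = 2π√(I/(mgd)) = 2π√(0.2636/(0.648 × 9.83 × 0.451)) = 1.90 s.

1.90 s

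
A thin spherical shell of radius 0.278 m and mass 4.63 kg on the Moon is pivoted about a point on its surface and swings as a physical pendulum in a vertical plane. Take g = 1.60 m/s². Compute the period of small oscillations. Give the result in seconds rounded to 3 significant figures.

I_cm = (2/3)mr² = 0.2385 kg·m². The pivot is at distance d = 0.278 m from the centre of mass.
By the parallel-axis theorem, I = I_cm + md² = 0.2385 + 0.3578 = 0.5964 kg·m².
T = 2π√(I/(mgd)) = 2π√(0.5964/(4.63 × 1.60 × 0.278)) = 3.38 s.

3.38 s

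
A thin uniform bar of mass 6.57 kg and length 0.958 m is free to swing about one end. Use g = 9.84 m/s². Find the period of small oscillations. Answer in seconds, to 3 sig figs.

For a physical pendulum T = 2π√(I/(mgd)), with d = 0.4790 m from pivot to centre of mass.
I_cm = mL²/12 = 6.57 × 0.958²/12 = 0.5025 kg·m²; I = I_cm + md² = 0.5025 + 6.57 × 0.4790² = 2.010 kg·m².
T = 2π√(2.010/(6.57 × 9.84 × 0.4790)) = 1.60 s.

1.60 s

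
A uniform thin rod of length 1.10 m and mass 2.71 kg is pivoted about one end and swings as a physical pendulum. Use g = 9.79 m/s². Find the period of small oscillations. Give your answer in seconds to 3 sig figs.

For a physical pendulum T = 2π√(I/(mgd)), with d = 0.5500 m from pivot to centre of mass.
I_cm = mL²/12 = 2.71 × 1.10²/12 = 0.2733 kg·m²; I = I_cm + md² = 0.2733 + 2.71 × 0.5500² = 1.093 kg·m².
T = 2π√(1.093/(2.71 × 9.79 × 0.5500)) = 1.72 s.

1.72 s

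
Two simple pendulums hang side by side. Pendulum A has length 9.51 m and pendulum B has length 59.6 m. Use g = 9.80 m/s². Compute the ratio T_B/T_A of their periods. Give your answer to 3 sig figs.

2.50

T ∝ √L, so T_B/T_A = √(L_B/L_A) = √(59.6/9.51) = 2.50.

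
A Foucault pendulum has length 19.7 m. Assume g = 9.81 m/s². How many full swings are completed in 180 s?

T = 2π√(L/g) = 2π√(19.7/9.81) = 8.904 s.
Number of complete oscillations = ⌊180/8.904⌋ = ⌊20.22⌋ = 20.

20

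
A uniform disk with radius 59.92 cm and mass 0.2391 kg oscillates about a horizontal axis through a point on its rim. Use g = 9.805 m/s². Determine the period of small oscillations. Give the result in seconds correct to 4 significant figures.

1.902 s

I_cm = ½mr² = 0.042923 kg·m². The pivot is at distance d = 0.5992 m from the centre of mass.
By the parallel-axis theorem, I = I_cm + md² = 0.042923 + 0.085847 = 0.12877 kg·m².
T = 2π√(I/(mgd)) = 2π√(0.12877/(0.2391 × 9.805 × 0.5992)) = 1.902 s.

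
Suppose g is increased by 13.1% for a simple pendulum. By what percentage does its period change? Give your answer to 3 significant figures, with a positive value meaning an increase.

T ∝ 1/√g, so T'/T = 1/√(1.131) = 0.9403.
Percentage change in T = (0.9403 − 1) × 100% = -5.97%.

-5.97%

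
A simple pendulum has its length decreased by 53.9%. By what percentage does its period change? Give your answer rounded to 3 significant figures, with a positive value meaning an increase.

-32.1%

T ∝ √L, so T'/T = √(0.4610) = 0.6790.
Percentage change in T = (0.6790 − 1) × 100% = -32.1%.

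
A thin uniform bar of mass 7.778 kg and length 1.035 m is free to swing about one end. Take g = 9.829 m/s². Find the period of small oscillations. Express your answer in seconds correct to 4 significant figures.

1.665 s

For a physical pendulum T = 2π√(I/(mgd)), with d = 0.51750 m from pivot to centre of mass.
I_cm = mL²/12 = 7.778 × 1.035²/12 = 0.69433 kg·m²; I = I_cm + md² = 0.69433 + 7.778 × 0.51750² = 2.7773 kg·m².
T = 2π√(2.7773/(7.778 × 9.829 × 0.51750)) = 1.665 s.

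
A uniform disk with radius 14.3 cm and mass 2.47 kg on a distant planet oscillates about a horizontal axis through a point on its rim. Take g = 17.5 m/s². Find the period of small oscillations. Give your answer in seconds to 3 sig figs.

I_cm = ½mr² = 0.02525 kg·m². The pivot is at distance d = 0.143 m from the centre of mass.
By the parallel-axis theorem, I = I_cm + md² = 0.02525 + 0.05051 = 0.07576 kg·m².
T = 2π√(I/(mgd)) = 2π√(0.07576/(2.47 × 17.5 × 0.143)) = 0.696 s.

0.696 s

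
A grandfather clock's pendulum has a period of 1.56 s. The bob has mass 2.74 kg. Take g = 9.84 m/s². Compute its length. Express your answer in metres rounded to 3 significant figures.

0.607 m

From T = 2π√(L/g), L = gT²/(4π²) = 9.84 × 1.560²/(4π²) = 0.607 m.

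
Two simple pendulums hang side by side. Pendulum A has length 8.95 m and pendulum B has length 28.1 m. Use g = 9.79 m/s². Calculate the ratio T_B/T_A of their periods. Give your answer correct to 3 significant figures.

1.77

T ∝ √L, so T_B/T_A = √(L_B/L_A) = √(28.1/8.95) = 1.77.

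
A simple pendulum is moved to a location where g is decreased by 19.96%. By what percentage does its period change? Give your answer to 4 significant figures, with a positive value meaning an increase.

T ∝ 1/√g, so T'/T = 1/√(0.80040) = 1.1178.
Percentage change in T = (1.1178 − 1) × 100% = 11.78%.

11.78%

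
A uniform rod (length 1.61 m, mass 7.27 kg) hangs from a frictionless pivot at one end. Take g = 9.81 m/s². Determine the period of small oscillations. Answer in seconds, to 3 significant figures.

For a physical pendulum T = 2π√(I/(mgd)), with d = 0.8050 m from pivot to centre of mass.
I_cm = mL²/12 = 7.27 × 1.61²/12 = 1.570 kg·m²; I = I_cm + md² = 1.570 + 7.27 × 0.8050² = 6.282 kg·m².
T = 2π√(6.282/(7.27 × 9.81 × 0.8050)) = 2.08 s.

2.08 s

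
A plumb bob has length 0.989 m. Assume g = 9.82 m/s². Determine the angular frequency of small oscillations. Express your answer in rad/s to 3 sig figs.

3.15 rad/s

ω = √(g/L) = √(9.82/0.989) = 3.15 rad/s.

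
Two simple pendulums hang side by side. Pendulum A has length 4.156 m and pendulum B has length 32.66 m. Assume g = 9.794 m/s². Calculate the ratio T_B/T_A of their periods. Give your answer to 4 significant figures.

2.803

T ∝ √L, so T_B/T_A = √(L_B/L_A) = √(32.66/4.156) = 2.803.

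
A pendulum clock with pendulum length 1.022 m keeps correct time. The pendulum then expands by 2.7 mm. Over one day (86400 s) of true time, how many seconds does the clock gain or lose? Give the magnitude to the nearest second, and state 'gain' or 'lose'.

lose 114 s

T ∝ √L, so T'/T = √(1.02470/1.022) = 1.00132.
In 86400 s of true time the clock registers 86400/1.00132 = 86286.1 s, so it loses 114 s.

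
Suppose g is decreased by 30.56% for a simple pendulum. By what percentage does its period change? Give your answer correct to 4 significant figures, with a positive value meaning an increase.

T ∝ 1/√g, so T'/T = 1/√(0.69440) = 1.2000.
Percentage change in T = (1.2000 − 1) × 100% = 20.00%.

20.00%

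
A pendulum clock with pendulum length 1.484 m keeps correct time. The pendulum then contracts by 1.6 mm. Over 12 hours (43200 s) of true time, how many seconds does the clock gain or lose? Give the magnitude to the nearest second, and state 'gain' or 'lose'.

gain 23 s

T ∝ √L, so T'/T = √(1.48240/1.484) = 0.999461.
In 43200 s of true time the clock registers 43200/0.999461 = 43223.3 s, so it gains 23 s.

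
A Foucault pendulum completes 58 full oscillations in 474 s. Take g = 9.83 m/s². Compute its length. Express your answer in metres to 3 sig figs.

16.6 m

T = 474/58 = 8.172 s.
From T = 2π√(L/g), L = gT²/(4π²) = 9.83 × 8.172²/(4π²) = 16.6 m.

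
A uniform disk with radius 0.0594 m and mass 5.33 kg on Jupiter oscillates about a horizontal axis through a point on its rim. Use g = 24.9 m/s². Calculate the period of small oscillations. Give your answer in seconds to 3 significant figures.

I_cm = ½mr² = 0.009403 kg·m². The pivot is at distance d = 0.0594 m from the centre of mass.
By the parallel-axis theorem, I = I_cm + md² = 0.009403 + 0.01881 = 0.02821 kg·m².
T = 2π√(I/(mgd)) = 2π√(0.02821/(5.33 × 24.9 × 0.0594)) = 0.376 s.

0.376 s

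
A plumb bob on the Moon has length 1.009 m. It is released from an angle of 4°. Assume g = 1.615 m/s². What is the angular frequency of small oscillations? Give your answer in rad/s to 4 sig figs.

1.265 rad/s

ω = √(g/L) = √(1.615/1.009) = 1.265 rad/s.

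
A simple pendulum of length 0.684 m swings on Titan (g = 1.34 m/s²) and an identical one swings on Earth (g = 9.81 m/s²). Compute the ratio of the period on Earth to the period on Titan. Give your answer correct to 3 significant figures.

0.370

T ∝ 1/√g, so T₂/T₁ = √(g₁/g₂) = √(1.34/9.81) = 0.370.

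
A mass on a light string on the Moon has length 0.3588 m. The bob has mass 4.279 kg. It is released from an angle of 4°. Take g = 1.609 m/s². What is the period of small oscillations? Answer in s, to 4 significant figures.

2.967 s

T = 2π√(L/g) = 2π√(0.3588/1.609) = 2π × 0.47222 = 2.967 s.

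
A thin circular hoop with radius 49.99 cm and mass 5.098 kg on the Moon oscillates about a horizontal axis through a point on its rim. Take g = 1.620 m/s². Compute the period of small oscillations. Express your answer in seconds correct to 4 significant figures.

4.936 s

I_cm = mr² = 1.2740 kg·m². The pivot is at distance d = 0.4999 m from the centre of mass.
By the parallel-axis theorem, I = I_cm + md² = 1.2740 + 1.2740 = 2.5480 kg·m².
T = 2π√(I/(mgd)) = 2π√(2.5480/(5.098 × 1.620 × 0.4999)) = 4.936 s.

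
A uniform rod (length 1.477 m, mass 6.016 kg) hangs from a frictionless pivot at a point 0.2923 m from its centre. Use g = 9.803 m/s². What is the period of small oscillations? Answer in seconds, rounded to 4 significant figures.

1.919 s

For a physical pendulum T = 2π√(I/(mgd)), with d = 0.29230 m from pivot to centre of mass.
I_cm = mL²/12 = 6.016 × 1.477²/12 = 1.0937 kg·m²; I = I_cm + md² = 1.0937 + 6.016 × 0.29230² = 1.6077 kg·m².
T = 2π√(1.6077/(6.016 × 9.803 × 0.29230)) = 1.919 s.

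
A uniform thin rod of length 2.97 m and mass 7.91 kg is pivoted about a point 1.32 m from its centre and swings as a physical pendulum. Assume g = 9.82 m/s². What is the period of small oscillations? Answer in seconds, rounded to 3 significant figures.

For a physical pendulum T = 2π√(I/(mgd)), with d = 1.320 m from pivot to centre of mass.
I_cm = mL²/12 = 7.91 × 2.97²/12 = 5.814 kg·m²; I = I_cm + md² = 5.814 + 7.91 × 1.320² = 19.60 kg·m².
T = 2π√(19.60/(7.91 × 9.82 × 1.320)) = 2.75 s.

2.75 s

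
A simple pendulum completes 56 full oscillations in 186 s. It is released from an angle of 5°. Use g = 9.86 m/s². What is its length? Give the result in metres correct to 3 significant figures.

2.76 m

T = 186/56 = 3.321 s.
From T = 2π√(L/g), L = gT²/(4π²) = 9.86 × 3.321²/(4π²) = 2.76 m.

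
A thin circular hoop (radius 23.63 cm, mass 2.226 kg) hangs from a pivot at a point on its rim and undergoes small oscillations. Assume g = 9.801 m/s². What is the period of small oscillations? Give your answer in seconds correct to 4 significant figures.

1.380 s

I_cm = mr² = 0.12429 kg·m². The pivot is at distance d = 0.2363 m from the centre of mass.
By the parallel-axis theorem, I = I_cm + md² = 0.12429 + 0.12429 = 0.24859 kg·m².
T = 2π√(I/(mgd)) = 2π√(0.24859/(2.226 × 9.801 × 0.2363)) = 1.380 s.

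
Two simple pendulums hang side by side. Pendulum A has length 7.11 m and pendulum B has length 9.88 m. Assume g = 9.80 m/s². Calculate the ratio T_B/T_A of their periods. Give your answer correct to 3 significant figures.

1.18

T ∝ √L, so T_B/T_A = √(L_B/L_A) = √(9.88/7.11) = 1.18.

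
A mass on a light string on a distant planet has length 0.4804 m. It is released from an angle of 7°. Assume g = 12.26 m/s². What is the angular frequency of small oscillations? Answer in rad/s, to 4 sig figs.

ω = √(g/L) = √(12.26/0.4804) = 5.052 rad/s.

5.052 rad/s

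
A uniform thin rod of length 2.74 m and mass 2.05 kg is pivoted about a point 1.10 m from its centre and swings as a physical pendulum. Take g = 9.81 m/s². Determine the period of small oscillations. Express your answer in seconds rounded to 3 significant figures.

2.59 s

For a physical pendulum T = 2π√(I/(mgd)), with d = 1.100 m from pivot to centre of mass.
I_cm = mL²/12 = 2.05 × 2.74²/12 = 1.283 kg·m²; I = I_cm + md² = 1.283 + 2.05 × 1.100² = 3.763 kg·m².
T = 2π√(3.763/(2.05 × 9.81 × 1.100)) = 2.59 s.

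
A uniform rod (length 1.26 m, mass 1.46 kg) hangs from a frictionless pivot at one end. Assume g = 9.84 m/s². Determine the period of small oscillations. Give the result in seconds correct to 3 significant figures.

For a physical pendulum T = 2π√(I/(mgd)), with d = 0.6300 m from pivot to centre of mass.
I_cm = mL²/12 = 1.46 × 1.26²/12 = 0.1932 kg·m²; I = I_cm + md² = 0.1932 + 1.46 × 0.6300² = 0.7726 kg·m².
T = 2π√(0.7726/(1.46 × 9.84 × 0.6300)) = 1.84 s.

1.84 s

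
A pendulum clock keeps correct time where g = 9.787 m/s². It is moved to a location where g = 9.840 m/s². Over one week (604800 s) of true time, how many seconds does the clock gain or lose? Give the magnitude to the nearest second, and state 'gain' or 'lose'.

The clock's period scales as T ∝ 1/√g, so T'/T = √(9.787/9.840) = 0.997303.
In 604800 s of true time the clock registers 604800/0.997303 = 606435.4 s, so it gains 1635 s.

gain 1635 s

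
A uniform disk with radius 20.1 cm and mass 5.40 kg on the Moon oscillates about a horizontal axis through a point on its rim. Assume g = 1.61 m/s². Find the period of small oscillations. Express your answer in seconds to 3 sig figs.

2.72 s

I_cm = ½mr² = 0.1091 kg·m². The pivot is at distance d = 0.201 m from the centre of mass.
By the parallel-axis theorem, I = I_cm + md² = 0.1091 + 0.2182 = 0.3272 kg·m².
T = 2π√(I/(mgd)) = 2π√(0.3272/(5.40 × 1.61 × 0.201)) = 2.72 s.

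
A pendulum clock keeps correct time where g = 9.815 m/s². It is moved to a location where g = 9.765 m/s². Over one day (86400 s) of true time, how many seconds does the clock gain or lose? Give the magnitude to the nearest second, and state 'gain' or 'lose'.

The clock's period scales as T ∝ 1/√g, so T'/T = √(9.815/9.765) = 1.00256.
In 86400 s of true time the clock registers 86400/1.00256 = 86179.6 s, so it loses 220 s.

lose 220 s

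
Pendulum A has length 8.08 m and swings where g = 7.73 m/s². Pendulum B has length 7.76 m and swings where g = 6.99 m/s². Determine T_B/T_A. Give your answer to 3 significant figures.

1.03

T = 2π√(L/g), so T_B/T_A = √((L_B/g_B)/(L_A/g_A)) = √((7.76/6.99)/(8.08/7.73)) = 1.03.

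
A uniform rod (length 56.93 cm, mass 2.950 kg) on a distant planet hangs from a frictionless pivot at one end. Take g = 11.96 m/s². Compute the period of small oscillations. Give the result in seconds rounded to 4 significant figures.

For a physical pendulum T = 2π√(I/(mgd)), with d = 0.28465 m from pivot to centre of mass.
I_cm = mL²/12 = 2.950 × 0.5693²/12 = 0.079675 kg·m²; I = I_cm + md² = 0.079675 + 2.950 × 0.28465² = 0.31870 kg·m².
T = 2π√(0.31870/(2.950 × 11.96 × 0.28465)) = 1.119 s.

1.119 s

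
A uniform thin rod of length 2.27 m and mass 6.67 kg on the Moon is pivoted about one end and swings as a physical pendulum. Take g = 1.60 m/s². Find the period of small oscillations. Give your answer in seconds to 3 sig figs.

For a physical pendulum T = 2π√(I/(mgd)), with d = 1.135 m from pivot to centre of mass.
I_cm = mL²/12 = 6.67 × 2.27²/12 = 2.864 kg·m²; I = I_cm + md² = 2.864 + 6.67 × 1.135² = 11.46 kg·m².
T = 2π√(11.46/(6.67 × 1.60 × 1.135)) = 6.11 s.

6.11 s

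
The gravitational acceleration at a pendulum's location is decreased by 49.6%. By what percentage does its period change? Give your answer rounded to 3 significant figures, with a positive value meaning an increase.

40.9%

T ∝ 1/√g, so T'/T = 1/√(0.5040) = 1.409.
Percentage change in T = (1.409 − 1) × 100% = 40.9%.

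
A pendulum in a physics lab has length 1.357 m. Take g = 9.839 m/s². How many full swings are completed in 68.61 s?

29

T = 2π√(L/g) = 2π√(1.357/9.839) = 2.3334 s.
Number of complete oscillations = ⌊68.61/2.3334⌋ = ⌊29.403⌋ = 29.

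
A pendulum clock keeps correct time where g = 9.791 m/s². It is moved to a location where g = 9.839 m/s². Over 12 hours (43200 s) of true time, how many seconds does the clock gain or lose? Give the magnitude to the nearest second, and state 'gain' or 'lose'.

The clock's period scales as T ∝ 1/√g, so T'/T = √(9.791/9.839) = 0.997558.
In 43200 s of true time the clock registers 43200/0.997558 = 43305.8 s, so it gains 106 s.

gain 106 s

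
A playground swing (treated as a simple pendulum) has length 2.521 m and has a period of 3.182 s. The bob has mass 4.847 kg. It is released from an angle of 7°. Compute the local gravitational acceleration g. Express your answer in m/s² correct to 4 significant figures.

From T = 2π√(L/g), g = 4π²L/T² = 4π² × 2.521/3.1820² = 9.830 m/s².

9.830 m/s²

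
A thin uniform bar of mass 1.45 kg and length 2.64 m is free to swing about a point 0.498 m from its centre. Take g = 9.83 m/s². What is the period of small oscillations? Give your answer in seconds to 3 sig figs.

For a physical pendulum T = 2π√(I/(mgd)), with d = 0.4980 m from pivot to centre of mass.
I_cm = mL²/12 = 1.45 × 2.64²/12 = 0.8422 kg·m²; I = I_cm + md² = 0.8422 + 1.45 × 0.4980² = 1.202 kg·m².
T = 2π√(1.202/(1.45 × 9.83 × 0.4980)) = 2.59 s.

2.59 s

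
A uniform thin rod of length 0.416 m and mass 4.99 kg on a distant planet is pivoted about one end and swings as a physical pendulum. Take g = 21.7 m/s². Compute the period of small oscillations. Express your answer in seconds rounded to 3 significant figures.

0.710 s

For a physical pendulum T = 2π√(I/(mgd)), with d = 0.2080 m from pivot to centre of mass.
I_cm = mL²/12 = 4.99 × 0.416²/12 = 0.07196 kg·m²; I = I_cm + md² = 0.07196 + 4.99 × 0.2080² = 0.2878 kg·m².
T = 2π√(0.2878/(4.99 × 21.7 × 0.2080)) = 0.710 s.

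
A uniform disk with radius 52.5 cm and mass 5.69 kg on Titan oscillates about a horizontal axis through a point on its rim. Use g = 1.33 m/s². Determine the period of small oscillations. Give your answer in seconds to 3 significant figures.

I_cm = ½mr² = 0.7842 kg·m². The pivot is at distance d = 0.525 m from the centre of mass.
By the parallel-axis theorem, I = I_cm + md² = 0.7842 + 1.568 = 2.352 kg·m².
T = 2π√(I/(mgd)) = 2π√(2.352/(5.69 × 1.33 × 0.525)) = 4.83 s.

4.83 s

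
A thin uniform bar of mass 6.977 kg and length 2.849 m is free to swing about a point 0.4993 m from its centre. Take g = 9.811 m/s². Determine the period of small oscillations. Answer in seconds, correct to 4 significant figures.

For a physical pendulum T = 2π√(I/(mgd)), with d = 0.49930 m from pivot to centre of mass.
I_cm = mL²/12 = 6.977 × 2.849²/12 = 4.7192 kg·m²; I = I_cm + md² = 4.7192 + 6.977 × 0.49930² = 6.4586 kg·m².
T = 2π√(6.4586/(6.977 × 9.811 × 0.49930)) = 2.731 s.

2.731 s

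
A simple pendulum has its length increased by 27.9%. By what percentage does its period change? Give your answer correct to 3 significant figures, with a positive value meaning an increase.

13.1%

T ∝ √L, so T'/T = √(1.279) = 1.131.
Percentage change in T = (1.131 − 1) × 100% = 13.1%.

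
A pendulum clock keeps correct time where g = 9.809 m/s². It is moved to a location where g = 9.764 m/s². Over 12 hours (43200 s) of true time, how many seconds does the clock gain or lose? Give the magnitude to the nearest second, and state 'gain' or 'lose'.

The clock's period scales as T ∝ 1/√g, so T'/T = √(9.809/9.764) = 1.00230.
In 43200 s of true time the clock registers 43200/1.00230 = 43100.8 s, so it loses 99 s.

lose 99 s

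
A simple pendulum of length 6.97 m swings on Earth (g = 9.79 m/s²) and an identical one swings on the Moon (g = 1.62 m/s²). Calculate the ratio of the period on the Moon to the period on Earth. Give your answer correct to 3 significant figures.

2.46

T ∝ 1/√g, so T₂/T₁ = √(g₁/g₂) = √(9.79/1.62) = 2.46.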